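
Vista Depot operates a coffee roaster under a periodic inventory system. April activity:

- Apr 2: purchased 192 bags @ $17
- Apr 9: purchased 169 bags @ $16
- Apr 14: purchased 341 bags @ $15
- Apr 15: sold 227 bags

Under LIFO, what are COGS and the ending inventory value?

COGS = $3,405; ending inventory = $7,678

Apr 15, 227 sold [LIFO — newest first]: 227 @ $15 = $3,405
Ending inventory: 192 @ $17 + 169 @ $16 + 114 @ $15 = $7,678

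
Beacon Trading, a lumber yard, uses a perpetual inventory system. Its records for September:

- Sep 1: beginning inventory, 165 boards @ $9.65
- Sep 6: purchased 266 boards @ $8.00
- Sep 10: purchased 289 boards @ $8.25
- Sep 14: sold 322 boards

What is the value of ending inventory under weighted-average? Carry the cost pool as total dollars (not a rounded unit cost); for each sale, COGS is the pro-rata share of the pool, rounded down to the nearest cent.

Ending inventory = $3,374.44

After Sep 1: 165 on hand, pool $1,592.25 (≈ $9.6500 each)
After Sep 6: 431 on hand, pool $3,720.25 (≈ $8.6317 each)
After Sep 10: 720 on hand, pool $6,104.50 (≈ $8.4785 each)
Sep 14, sell 322: 322/720 × $6,104.50 → $2,730.06
Ending inventory (cost pool remaining) = $3,374.44
Check: goods available $6,104.50 = COGS $2,730.06 + ending $3,374.44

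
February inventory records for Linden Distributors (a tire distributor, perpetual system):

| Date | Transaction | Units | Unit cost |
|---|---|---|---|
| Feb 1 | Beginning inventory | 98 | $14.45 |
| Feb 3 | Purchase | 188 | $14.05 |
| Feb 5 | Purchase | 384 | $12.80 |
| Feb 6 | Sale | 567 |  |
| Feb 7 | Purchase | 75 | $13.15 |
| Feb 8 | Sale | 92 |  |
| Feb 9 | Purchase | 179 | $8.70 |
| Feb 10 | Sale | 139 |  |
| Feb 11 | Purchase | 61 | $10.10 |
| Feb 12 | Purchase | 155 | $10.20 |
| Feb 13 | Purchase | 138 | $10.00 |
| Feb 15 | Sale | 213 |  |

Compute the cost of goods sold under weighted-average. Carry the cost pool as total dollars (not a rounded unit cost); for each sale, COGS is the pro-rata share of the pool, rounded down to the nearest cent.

After Feb 1: 98 on hand, pool $1,416.10 (≈ $14.4500 each)
After Feb 3: 286 on hand, pool $4,057.50 (≈ $14.1871 each)
After Feb 5: 670 on hand, pool $8,972.70 (≈ $13.3921 each)
Feb 6, sell 567: 567/670 × $8,972.70 → $7,593.31
After Feb 7: 178 on hand, pool $2,365.64 (≈ $13.2901 each)
Feb 8, sell 92: 92/178 × $2,365.64 → $1,222.69
After Feb 9: 265 on hand, pool $2,700.25 (≈ $10.1896 each)
Feb 10, sell 139: 139/265 × $2,700.25 → $1,416.35
After Feb 11: 187 on hand, pool $1,900.00 (≈ $10.1604 each)
After Feb 12: 342 on hand, pool $3,481.00 (≈ $10.1784 each)
After Feb 13: 480 on hand, pool $4,861.00 (≈ $10.1271 each)
Feb 15, sell 213: 213/480 × $4,861.00 → $2,157.06
Total COGS = $7,593.31 + $1,222.69 + $1,416.35 + $2,157.06 = $12,389.41
Ending inventory (cost pool remaining) = $2,703.94

COGS = $12,389.41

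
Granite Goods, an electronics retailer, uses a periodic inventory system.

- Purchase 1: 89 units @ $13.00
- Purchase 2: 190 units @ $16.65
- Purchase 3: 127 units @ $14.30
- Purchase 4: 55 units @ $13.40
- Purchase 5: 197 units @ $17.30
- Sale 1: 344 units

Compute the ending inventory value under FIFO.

Sale 1 (344) [FIFO — oldest first]: 89 @ $13.00 + 190 @ $16.65 + 65 @ $14.30 = $5,250.00
Ending inventory: 62 @ $14.30 + 55 @ $13.40 + 197 @ $17.30 = $5,031.70

Ending inventory = $5,031.70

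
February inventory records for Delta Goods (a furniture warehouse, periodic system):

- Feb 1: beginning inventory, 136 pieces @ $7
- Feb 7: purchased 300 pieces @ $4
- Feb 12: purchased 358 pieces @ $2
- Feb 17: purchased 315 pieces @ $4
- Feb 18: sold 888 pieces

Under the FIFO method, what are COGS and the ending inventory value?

COGS = $3,244; ending inventory = $884

Feb 18, 888 sold [FIFO — oldest first]: 136 @ $7 + 300 @ $4 + 358 @ $2 + 94 @ $4 = $3,244
Ending inventory: 221 @ $4 = $884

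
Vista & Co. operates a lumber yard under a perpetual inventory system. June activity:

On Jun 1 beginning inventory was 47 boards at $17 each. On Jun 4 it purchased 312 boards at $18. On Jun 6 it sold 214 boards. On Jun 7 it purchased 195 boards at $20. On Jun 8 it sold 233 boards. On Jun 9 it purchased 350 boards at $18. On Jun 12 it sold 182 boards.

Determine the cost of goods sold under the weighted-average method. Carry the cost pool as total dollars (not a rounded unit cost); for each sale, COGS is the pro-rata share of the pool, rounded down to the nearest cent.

After Jun 1: 47 on hand, pool $799.00 (≈ $17.0000 each)
After Jun 4: 359 on hand, pool $6,415.00 (≈ $17.8691 each)
Jun 6, sell 214: 214/359 × $6,415.00 → $3,823.98
After Jun 7: 340 on hand, pool $6,491.02 (≈ $19.0912 each)
Jun 8, sell 233: 233/340 × $6,491.02 → $4,448.25
After Jun 9: 457 on hand, pool $8,342.77 (≈ $18.2555 each)
Jun 12, sell 182: 182/457 × $8,342.77 → $3,322.50
Total COGS = $3,823.98 + $4,448.25 + $3,322.50 = $11,594.73
Ending inventory (cost pool remaining) = $5,020.27

COGS = $11,594.73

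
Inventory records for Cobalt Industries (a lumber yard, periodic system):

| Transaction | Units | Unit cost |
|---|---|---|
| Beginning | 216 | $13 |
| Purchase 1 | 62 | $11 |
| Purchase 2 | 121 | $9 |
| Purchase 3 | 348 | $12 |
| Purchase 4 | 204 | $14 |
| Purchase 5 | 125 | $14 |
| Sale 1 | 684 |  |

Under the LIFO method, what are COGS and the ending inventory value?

COGS = $8,845; ending inventory = $4,516

Sale 1 (684) [LIFO — newest first]: 125 @ $14 + 204 @ $14 + 348 @ $12 + 7 @ $9 = $8,845
Ending inventory: 216 @ $13 + 62 @ $11 + 114 @ $9 = $4,516
Check: goods available $13,361 = COGS $8,845 + ending $4,516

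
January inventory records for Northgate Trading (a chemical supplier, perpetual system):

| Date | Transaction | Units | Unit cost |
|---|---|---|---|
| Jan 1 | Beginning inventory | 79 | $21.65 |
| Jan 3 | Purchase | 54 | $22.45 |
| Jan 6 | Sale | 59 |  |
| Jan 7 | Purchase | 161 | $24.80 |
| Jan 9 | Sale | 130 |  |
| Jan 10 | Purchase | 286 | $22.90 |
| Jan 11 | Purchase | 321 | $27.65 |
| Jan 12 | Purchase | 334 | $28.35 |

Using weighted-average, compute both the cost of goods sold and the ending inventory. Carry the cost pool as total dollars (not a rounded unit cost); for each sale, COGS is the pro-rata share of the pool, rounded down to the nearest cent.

After Jan 1: 79 on hand, pool $1,710.35 (≈ $21.6500 each)
After Jan 3: 133 on hand, pool $2,922.65 (≈ $21.9748 each)
Jan 6, sell 59: 59/133 × $2,922.65 → $1,296.51
After Jan 7: 235 on hand, pool $5,618.94 (≈ $23.9104 each)
Jan 9, sell 130: 130/235 × $5,618.94 → $3,108.34
After Jan 10: 391 on hand, pool $9,060.00 (≈ $23.1714 each)
After Jan 11: 712 on hand, pool $17,935.65 (≈ $25.1905 each)
After Jan 12: 1046 on hand, pool $27,404.55 (≈ $26.1994 each)
Total COGS = $1,296.51 + $3,108.34 = $4,404.85
Ending inventory (cost pool remaining) = $27,404.55

COGS = $4,404.85; ending inventory = $27,404.55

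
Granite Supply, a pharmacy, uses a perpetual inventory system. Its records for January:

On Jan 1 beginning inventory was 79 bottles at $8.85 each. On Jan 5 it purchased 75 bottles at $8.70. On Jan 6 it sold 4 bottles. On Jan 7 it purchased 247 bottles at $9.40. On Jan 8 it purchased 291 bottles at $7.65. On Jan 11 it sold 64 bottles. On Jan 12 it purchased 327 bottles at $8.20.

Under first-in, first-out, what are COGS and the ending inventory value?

COGS = $601.80; ending inventory = $7,979.20

Jan 6, 4 sold [FIFO — oldest first]: 4 @ $8.85 = $35.40
Jan 11, 64 sold [FIFO — oldest first]: 64 @ $8.85 = $566.40
Total COGS = $35.40 + $566.40 = $601.80
Ending inventory: 11 @ $8.85 + 75 @ $8.70 + 247 @ $9.40 + 291 @ $7.65 + 327 @ $8.20 = $7,979.20
Check: goods available $8,581.00 = COGS $601.80 + ending $7,979.20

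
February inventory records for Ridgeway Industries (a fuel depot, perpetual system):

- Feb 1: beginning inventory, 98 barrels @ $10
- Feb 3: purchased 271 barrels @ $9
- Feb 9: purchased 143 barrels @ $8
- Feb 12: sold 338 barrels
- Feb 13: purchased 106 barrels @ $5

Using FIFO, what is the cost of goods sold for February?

COGS = $3,140

Feb 12, 338 sold [FIFO — oldest first]: 98 @ $10 + 240 @ $9 = $3,140
Ending inventory: 31 @ $9 + 143 @ $8 + 106 @ $5 = $1,953
Check: goods available $5,093 = COGS $3,140 + ending $1,953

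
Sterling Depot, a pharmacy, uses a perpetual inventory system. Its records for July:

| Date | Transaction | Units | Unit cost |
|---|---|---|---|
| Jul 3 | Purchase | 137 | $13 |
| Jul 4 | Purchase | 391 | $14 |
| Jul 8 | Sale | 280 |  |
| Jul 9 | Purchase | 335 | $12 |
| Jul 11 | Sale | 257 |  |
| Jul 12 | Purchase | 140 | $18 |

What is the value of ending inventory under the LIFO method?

Ending inventory = $6,791

Jul 8, 280 sold [LIFO — newest first]: 280 @ $14 = $3,920
Jul 11, 257 sold [LIFO — newest first]: 257 @ $12 = $3,084
Total COGS = $3,920 + $3,084 = $7,004
Ending inventory: 137 @ $13 + 111 @ $14 + 78 @ $12 + 140 @ $18 = $6,791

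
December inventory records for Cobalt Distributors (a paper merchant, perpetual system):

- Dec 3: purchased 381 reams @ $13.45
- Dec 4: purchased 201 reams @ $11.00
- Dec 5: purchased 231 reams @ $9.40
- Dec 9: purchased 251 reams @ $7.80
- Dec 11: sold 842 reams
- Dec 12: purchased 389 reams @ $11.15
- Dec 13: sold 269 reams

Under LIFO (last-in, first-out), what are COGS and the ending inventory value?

Dec 11, 842 sold [LIFO — newest first]: 251 @ $7.80 + 231 @ $9.40 + 201 @ $11.00 + 159 @ $13.45 = $8,478.75
Dec 13, 269 sold [LIFO — newest first]: 269 @ $11.15 = $2,999.35
Total COGS = $8,478.75 + $2,999.35 = $11,478.10
Ending inventory: 222 @ $13.45 + 120 @ $11.15 = $4,323.90

COGS = $11,478.10; ending inventory = $4,323.90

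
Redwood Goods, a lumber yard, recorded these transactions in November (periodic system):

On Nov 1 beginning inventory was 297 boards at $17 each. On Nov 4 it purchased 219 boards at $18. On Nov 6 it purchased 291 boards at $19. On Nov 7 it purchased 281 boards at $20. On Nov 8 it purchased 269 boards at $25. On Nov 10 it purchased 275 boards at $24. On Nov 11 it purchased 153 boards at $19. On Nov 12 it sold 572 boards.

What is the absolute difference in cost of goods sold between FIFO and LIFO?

$3,052

FIFO COGS: 297 @ $17 + 219 @ $18 + 56 @ $19 = $10,055
LIFO COGS: 153 @ $19 + 275 @ $24 + 144 @ $25 = $13,107
Difference = |$10,055 − $13,107| = $3,052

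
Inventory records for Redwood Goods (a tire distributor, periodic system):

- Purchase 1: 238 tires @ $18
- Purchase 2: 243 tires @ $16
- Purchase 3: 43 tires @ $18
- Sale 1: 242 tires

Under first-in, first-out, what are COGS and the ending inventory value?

Sale 1 (242) [FIFO — oldest first]: 238 @ $18 + 4 @ $16 = $4,348
Ending inventory: 239 @ $16 + 43 @ $18 = $4,598

COGS = $4,348; ending inventory = $4,598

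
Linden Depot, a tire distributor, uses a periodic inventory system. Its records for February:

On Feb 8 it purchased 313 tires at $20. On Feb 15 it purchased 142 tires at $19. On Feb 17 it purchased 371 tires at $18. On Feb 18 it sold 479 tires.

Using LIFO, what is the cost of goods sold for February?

COGS = $8,730

Feb 18, 479 sold [LIFO — newest first]: 371 @ $18 + 108 @ $19 = $8,730
Ending inventory: 313 @ $20 + 34 @ $19 = $6,906
Check: goods available $15,636 = COGS $8,730 + ending $6,906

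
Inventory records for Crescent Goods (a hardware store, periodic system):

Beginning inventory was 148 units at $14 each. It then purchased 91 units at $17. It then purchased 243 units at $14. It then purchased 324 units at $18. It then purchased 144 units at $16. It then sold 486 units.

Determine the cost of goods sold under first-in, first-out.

Sale 1 (486) [FIFO — oldest first]: 148 @ $14 + 91 @ $17 + 243 @ $14 + 4 @ $18 = $7,093
Ending inventory: 320 @ $18 + 144 @ $16 = $8,064
Check: goods available $15,157 = COGS $7,093 + ending $8,064

COGS = $7,093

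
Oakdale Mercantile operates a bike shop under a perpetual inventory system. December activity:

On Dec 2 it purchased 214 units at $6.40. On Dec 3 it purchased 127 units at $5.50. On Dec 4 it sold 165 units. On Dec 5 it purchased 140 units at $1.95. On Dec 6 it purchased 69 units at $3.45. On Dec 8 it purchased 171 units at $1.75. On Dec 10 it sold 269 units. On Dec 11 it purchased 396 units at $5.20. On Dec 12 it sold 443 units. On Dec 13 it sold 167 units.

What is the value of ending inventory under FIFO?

Dec 4, 165 sold [FIFO — oldest first]: 165 @ $6.40 = $1,056.00
Dec 10, 269 sold [FIFO — oldest first]: 49 @ $6.40 + 127 @ $5.50 + 93 @ $1.95 = $1,193.45
Dec 12, 443 sold [FIFO — oldest first]: 47 @ $1.95 + 69 @ $3.45 + 171 @ $1.75 + 156 @ $5.20 = $1,440.15
Dec 13, 167 sold [FIFO — oldest first]: 167 @ $5.20 = $868.40
Total COGS = $1,056.00 + $1,193.45 + $1,440.15 + $868.40 = $4,558.00
Ending inventory: 73 @ $5.20 = $379.60
Check: goods available $4,937.60 = COGS $4,558.00 + ending $379.60

Ending inventory = $379.60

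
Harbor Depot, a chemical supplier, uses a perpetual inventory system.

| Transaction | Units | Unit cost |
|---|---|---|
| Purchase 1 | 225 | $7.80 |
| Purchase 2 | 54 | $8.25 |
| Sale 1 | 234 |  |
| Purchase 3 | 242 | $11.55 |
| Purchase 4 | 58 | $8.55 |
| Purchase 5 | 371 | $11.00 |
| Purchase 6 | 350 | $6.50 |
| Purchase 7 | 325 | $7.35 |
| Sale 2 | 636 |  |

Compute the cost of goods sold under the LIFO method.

Sale 1 (234) [LIFO — newest first]: 54 @ $8.25 + 180 @ $7.80 = $1,849.50
Sale 2 (636) [LIFO — newest first]: 325 @ $7.35 + 311 @ $6.50 = $4,410.25
Total COGS = $1,849.50 + $4,410.25 = $6,259.75
Ending inventory: 45 @ $7.80 + 242 @ $11.55 + 58 @ $8.55 + 371 @ $11.00 + 39 @ $6.50 = $7,976.50

COGS = $6,259.75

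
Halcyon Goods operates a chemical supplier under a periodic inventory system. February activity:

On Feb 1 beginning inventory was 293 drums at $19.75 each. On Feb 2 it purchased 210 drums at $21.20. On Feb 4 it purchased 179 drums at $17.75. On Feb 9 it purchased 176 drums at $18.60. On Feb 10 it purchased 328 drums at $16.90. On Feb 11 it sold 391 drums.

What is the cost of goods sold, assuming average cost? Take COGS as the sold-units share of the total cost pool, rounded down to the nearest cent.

Feb 11, sell 391: 391/1186 × $22,232.80 → $7,329.70
Ending inventory (cost pool remaining) = $14,903.10
Check: goods available $22,232.80 = COGS $7,329.70 + ending $14,903.10

COGS = $7,329.70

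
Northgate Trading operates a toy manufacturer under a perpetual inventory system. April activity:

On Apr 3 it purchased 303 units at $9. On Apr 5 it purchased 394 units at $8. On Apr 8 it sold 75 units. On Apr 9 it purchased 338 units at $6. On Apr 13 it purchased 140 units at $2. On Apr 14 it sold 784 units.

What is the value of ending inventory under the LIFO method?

Ending inventory = $2,831

Apr 8, 75 sold [LIFO — newest first]: 75 @ $8 = $600
Apr 14, 784 sold [LIFO — newest first]: 140 @ $2 + 338 @ $6 + 306 @ $8 = $4,756
Total COGS = $600 + $4,756 = $5,356
Ending inventory: 303 @ $9 + 13 @ $8 = $2,831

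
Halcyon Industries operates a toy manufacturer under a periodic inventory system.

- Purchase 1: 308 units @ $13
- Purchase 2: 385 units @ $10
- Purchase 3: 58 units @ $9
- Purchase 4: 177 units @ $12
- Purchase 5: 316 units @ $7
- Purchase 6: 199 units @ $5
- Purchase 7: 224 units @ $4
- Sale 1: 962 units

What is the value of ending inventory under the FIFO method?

Sale 1 (962) [FIFO — oldest first]: 308 @ $13 + 385 @ $10 + 58 @ $9 + 177 @ $12 + 34 @ $7 = $10,738
Ending inventory: 282 @ $7 + 199 @ $5 + 224 @ $4 = $3,865
Check: goods available $14,603 = COGS $10,738 + ending $3,865

Ending inventory = $3,865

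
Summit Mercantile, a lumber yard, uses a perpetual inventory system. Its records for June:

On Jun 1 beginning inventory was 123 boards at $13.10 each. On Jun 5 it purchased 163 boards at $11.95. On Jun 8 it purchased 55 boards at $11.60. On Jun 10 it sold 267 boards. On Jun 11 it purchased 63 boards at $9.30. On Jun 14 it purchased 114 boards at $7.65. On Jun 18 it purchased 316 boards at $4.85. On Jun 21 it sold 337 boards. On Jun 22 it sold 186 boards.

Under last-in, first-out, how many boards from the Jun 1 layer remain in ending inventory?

44

Jun 10, 267 sold [LIFO — newest first]: 55 @ $11.60 + 163 @ $11.95 + 49 @ $13.10 = $3,227.75
Jun 21, 337 sold [LIFO — newest first]: 316 @ $4.85 + 21 @ $7.65 = $1,693.25
Jun 22, 186 sold [LIFO — newest first]: 93 @ $7.65 + 63 @ $9.30 + 30 @ $13.10 = $1,690.35
Total COGS = $3,227.75 + $1,693.25 + $1,690.35 = $6,611.35
Ending inventory: 44 @ $13.10 = $576.40
Check: goods available $7,187.75 = COGS $6,611.35 + ending $576.40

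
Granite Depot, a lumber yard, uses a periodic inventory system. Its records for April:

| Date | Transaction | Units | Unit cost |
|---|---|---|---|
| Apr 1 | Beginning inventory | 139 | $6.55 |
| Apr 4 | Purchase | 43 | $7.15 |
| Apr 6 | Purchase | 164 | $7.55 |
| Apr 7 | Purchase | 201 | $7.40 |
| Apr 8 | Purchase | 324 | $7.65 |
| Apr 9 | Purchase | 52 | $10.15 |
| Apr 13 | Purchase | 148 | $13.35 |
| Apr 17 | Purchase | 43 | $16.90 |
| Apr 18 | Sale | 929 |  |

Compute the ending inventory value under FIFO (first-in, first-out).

Apr 18, 929 sold [FIFO — oldest first]: 139 @ $6.55 + 43 @ $7.15 + 164 @ $7.55 + 201 @ $7.40 + 324 @ $7.65 + 52 @ $10.15 + 6 @ $13.35 = $7,030.00
Ending inventory: 142 @ $13.35 + 43 @ $16.90 = $2,622.40

Ending inventory = $2,622.40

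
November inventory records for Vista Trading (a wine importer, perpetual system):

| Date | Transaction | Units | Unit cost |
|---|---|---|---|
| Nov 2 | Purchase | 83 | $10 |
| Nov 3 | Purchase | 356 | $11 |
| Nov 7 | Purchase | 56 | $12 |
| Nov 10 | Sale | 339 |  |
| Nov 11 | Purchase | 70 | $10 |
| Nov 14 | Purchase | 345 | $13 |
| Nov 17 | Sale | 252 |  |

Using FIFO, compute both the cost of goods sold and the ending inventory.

Nov 10, 339 sold [FIFO — oldest first]: 83 @ $10 + 256 @ $11 = $3,646
Nov 17, 252 sold [FIFO — oldest first]: 100 @ $11 + 56 @ $12 + 70 @ $10 + 26 @ $13 = $2,810
Total COGS = $3,646 + $2,810 = $6,456
Ending inventory: 319 @ $13 = $4,147
Check: goods available $10,603 = COGS $6,456 + ending $4,147

COGS = $6,456; ending inventory = $4,147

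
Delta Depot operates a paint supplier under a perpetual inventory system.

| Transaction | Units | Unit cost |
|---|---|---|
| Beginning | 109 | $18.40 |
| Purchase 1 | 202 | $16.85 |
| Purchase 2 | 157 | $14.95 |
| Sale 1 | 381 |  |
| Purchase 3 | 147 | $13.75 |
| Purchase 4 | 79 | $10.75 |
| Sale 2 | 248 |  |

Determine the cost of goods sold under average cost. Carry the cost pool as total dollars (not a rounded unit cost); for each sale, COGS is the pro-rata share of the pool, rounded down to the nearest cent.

After Beginning: 109 on hand, pool $2,005.60 (≈ $18.4000 each)
After Purchase 1: 311 on hand, pool $5,409.30 (≈ $17.3932 each)
After Purchase 2: 468 on hand, pool $7,756.45 (≈ $16.5736 each)
Sale 1, sell 381: 381/468 × $7,756.45 → $6,314.54
After Purchase 3: 234 on hand, pool $3,463.16 (≈ $14.7998 each)
After Purchase 4: 313 on hand, pool $4,312.41 (≈ $13.7777 each)
Sale 2, sell 248: 248/313 × $4,312.41 → $3,416.86
Total COGS = $6,314.54 + $3,416.86 = $9,731.40
Ending inventory (cost pool remaining) = $895.55
Check: goods available $10,626.95 = COGS $9,731.40 + ending $895.55

COGS = $9,731.40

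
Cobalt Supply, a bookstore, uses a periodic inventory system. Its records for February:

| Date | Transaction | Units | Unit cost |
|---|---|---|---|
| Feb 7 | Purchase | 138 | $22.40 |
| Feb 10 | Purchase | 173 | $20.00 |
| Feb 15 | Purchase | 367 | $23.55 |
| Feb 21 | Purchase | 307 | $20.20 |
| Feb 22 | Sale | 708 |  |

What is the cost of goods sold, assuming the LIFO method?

Feb 22, 708 sold [LIFO — newest first]: 307 @ $20.20 + 367 @ $23.55 + 34 @ $20.00 = $15,524.25
Ending inventory: 138 @ $22.40 + 139 @ $20.00 = $5,871.20
Check: goods available $21,395.45 = COGS $15,524.25 + ending $5,871.20

COGS = $15,524.25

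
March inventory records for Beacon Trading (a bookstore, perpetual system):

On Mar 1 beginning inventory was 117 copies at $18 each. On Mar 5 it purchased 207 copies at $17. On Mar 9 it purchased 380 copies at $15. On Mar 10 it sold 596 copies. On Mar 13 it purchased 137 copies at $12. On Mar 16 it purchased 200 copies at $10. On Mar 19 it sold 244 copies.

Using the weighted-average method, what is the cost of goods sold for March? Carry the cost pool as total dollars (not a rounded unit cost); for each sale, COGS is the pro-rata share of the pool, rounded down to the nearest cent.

COGS = $12,538.31

After Mar 1: 117 on hand, pool $2,106.00 (≈ $18.0000 each)
After Mar 5: 324 on hand, pool $5,625.00 (≈ $17.3611 each)
After Mar 9: 704 on hand, pool $11,325.00 (≈ $16.0866 each)
Mar 10, sell 596: 596/704 × $11,325.00 → $9,587.64
After Mar 13: 245 on hand, pool $3,381.36 (≈ $13.8015 each)
After Mar 16: 445 on hand, pool $5,381.36 (≈ $12.0929 each)
Mar 19, sell 244: 244/445 × $5,381.36 → $2,950.67
Total COGS = $9,587.64 + $2,950.67 = $12,538.31
Ending inventory (cost pool remaining) = $2,430.69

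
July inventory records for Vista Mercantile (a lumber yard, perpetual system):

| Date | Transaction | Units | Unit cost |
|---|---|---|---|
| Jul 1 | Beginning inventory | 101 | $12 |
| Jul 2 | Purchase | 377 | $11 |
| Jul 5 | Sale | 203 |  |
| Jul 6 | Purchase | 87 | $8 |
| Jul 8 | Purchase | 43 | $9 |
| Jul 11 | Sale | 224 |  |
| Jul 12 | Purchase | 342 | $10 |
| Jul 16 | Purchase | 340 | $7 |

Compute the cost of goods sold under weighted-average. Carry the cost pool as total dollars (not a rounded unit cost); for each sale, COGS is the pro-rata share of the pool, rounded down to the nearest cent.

After Jul 1: 101 on hand, pool $1,212.00 (≈ $12.0000 each)
After Jul 2: 478 on hand, pool $5,359.00 (≈ $11.2113 each)
Jul 5, sell 203: 203/478 × $5,359.00 → $2,275.89
After Jul 6: 362 on hand, pool $3,779.11 (≈ $10.4395 each)
After Jul 8: 405 on hand, pool $4,166.11 (≈ $10.2867 each)
Jul 11, sell 224: 224/405 × $4,166.11 → $2,304.21
After Jul 12: 523 on hand, pool $5,281.90 (≈ $10.0992 each)
After Jul 16: 863 on hand, pool $7,661.90 (≈ $8.8782 each)
Total COGS = $2,275.89 + $2,304.21 = $4,580.10
Ending inventory (cost pool remaining) = $7,661.90
Check: goods available $12,242.00 = COGS $4,580.10 + ending $7,661.90

COGS = $4,580.10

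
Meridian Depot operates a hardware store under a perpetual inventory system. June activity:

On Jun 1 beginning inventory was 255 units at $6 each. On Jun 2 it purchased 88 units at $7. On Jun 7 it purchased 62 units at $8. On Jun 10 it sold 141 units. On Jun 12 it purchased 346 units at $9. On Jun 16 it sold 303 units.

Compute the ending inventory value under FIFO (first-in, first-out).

Jun 10, 141 sold [FIFO — oldest first]: 141 @ $6 = $846
Jun 16, 303 sold [FIFO — oldest first]: 114 @ $6 + 88 @ $7 + 62 @ $8 + 39 @ $9 = $2,147
Total COGS = $846 + $2,147 = $2,993
Ending inventory: 307 @ $9 = $2,763

Ending inventory = $2,763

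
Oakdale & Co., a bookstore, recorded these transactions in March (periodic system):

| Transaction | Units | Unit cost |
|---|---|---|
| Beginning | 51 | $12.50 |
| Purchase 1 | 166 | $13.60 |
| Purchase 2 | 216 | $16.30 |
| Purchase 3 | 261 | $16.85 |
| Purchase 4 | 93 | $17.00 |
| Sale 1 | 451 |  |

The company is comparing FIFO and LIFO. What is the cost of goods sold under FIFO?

FIFO COGS: 51 @ $12.50 + 166 @ $13.60 + 216 @ $16.30 + 18 @ $16.85 = $6,719.20
LIFO COGS: 93 @ $17.00 + 261 @ $16.85 + 97 @ $16.30 = $7,559.95

COGS = $6,719.20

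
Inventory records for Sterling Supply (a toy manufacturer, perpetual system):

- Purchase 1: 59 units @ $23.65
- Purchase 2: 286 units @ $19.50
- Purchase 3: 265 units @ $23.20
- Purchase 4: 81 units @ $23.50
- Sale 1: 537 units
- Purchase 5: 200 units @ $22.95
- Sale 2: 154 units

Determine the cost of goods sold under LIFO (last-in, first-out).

Sale 1 (537) [LIFO — newest first]: 81 @ $23.50 + 265 @ $23.20 + 191 @ $19.50 = $11,776.00
Sale 2 (154) [LIFO — newest first]: 154 @ $22.95 = $3,534.30
Total COGS = $11,776.00 + $3,534.30 = $15,310.30
Ending inventory: 59 @ $23.65 + 95 @ $19.50 + 46 @ $22.95 = $4,303.55

COGS = $15,310.30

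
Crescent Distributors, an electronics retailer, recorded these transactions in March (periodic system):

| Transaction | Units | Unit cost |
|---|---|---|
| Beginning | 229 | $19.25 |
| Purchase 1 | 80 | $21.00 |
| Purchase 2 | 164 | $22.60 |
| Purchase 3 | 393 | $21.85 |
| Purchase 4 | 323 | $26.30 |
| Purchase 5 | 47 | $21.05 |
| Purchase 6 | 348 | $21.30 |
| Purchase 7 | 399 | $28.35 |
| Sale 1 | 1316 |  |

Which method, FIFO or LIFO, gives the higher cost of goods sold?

FIFO COGS: 229 @ $19.25 + 80 @ $21.00 + 164 @ $22.60 + 393 @ $21.85 + 323 @ $26.30 + 47 @ $21.05 + 80 @ $21.30 = $29,569.95
LIFO COGS: 399 @ $28.35 + 348 @ $21.30 + 47 @ $21.05 + 323 @ $26.30 + 199 @ $21.85 = $32,556.45

LIFO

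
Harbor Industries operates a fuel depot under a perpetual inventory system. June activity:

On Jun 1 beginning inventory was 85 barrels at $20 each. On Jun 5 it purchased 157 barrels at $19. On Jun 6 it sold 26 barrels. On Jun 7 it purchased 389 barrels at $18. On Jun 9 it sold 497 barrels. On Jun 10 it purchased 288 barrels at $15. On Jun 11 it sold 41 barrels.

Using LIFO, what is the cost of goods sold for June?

COGS = $10,163

Jun 6, 26 sold [LIFO — newest first]: 26 @ $19 = $494
Jun 9, 497 sold [LIFO — newest first]: 389 @ $18 + 108 @ $19 = $9,054
Jun 11, 41 sold [LIFO — newest first]: 41 @ $15 = $615
Total COGS = $494 + $9,054 + $615 = $10,163
Ending inventory: 85 @ $20 + 23 @ $19 + 247 @ $15 = $5,842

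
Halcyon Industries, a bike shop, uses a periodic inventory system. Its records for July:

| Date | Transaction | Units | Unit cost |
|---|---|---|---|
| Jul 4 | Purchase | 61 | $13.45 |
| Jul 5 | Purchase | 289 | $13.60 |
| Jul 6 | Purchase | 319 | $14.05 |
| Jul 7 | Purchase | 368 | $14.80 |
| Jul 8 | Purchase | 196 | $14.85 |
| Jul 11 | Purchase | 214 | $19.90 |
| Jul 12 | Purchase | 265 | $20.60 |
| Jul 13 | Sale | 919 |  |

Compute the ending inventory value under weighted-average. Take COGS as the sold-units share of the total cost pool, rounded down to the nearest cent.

Ending inventory = $12,648.82

Jul 13, sell 919: 919/1712 × $27,307.40 → $14,658.58
Ending inventory (cost pool remaining) = $12,648.82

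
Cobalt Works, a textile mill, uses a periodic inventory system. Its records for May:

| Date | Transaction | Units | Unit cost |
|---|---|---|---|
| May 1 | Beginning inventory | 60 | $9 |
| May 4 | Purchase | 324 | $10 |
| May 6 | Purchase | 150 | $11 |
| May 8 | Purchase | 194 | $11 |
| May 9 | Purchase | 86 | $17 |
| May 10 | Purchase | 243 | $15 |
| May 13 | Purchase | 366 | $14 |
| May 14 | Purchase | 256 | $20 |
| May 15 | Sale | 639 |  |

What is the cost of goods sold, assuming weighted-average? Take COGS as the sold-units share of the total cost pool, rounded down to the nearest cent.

May 15, sell 639: 639/1679 × $22,915.00 → $8,721.07
Ending inventory (cost pool remaining) = $14,193.93

COGS = $8,721.07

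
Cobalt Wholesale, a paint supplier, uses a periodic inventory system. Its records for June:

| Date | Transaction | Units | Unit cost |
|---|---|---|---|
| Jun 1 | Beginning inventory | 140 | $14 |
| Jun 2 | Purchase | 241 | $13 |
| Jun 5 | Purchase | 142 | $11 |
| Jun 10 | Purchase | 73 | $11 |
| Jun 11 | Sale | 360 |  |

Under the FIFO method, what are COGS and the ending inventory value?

COGS = $4,820; ending inventory = $2,638

Jun 11, 360 sold [FIFO — oldest first]: 140 @ $14 + 220 @ $13 = $4,820
Ending inventory: 21 @ $13 + 142 @ $11 + 73 @ $11 = $2,638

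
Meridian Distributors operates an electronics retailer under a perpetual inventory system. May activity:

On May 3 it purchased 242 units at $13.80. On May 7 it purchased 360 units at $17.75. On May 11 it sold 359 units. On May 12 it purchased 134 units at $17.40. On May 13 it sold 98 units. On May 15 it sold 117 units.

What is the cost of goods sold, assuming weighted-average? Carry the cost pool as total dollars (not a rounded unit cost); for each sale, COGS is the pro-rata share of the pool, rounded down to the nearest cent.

COGS = $9,371.65

After May 3: 242 on hand, pool $3,339.60 (≈ $13.8000 each)
After May 7: 602 on hand, pool $9,729.60 (≈ $16.1621 each)
May 11, sell 359: 359/602 × $9,729.60 → $5,802.20
After May 12: 377 on hand, pool $6,259.00 (≈ $16.6021 each)
May 13, sell 98: 98/377 × $6,259.00 → $1,627.00
May 15, sell 117: 117/279 × $4,632.00 → $1,942.45
Total COGS = $5,802.20 + $1,627.00 + $1,942.45 = $9,371.65
Ending inventory (cost pool remaining) = $2,689.55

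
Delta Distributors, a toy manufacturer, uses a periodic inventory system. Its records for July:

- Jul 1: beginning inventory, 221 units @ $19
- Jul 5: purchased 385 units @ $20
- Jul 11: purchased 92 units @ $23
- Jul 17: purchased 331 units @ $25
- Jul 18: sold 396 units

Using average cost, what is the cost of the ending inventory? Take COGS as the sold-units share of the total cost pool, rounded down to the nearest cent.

Jul 18, sell 396: 396/1029 × $22,290.00 → $8,578.07
Ending inventory (cost pool remaining) = $13,711.93
Check: goods available $22,290.00 = COGS $8,578.07 + ending $13,711.93

Ending inventory = $13,711.93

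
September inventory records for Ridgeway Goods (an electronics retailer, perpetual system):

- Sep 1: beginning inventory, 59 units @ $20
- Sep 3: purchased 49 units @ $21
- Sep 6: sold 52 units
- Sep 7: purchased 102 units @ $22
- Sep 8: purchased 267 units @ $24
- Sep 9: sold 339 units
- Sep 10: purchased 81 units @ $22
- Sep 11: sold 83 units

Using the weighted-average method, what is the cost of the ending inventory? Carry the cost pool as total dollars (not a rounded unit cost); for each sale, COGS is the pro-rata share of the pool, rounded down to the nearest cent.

Ending inventory = $1,893.55

After Sep 1: 59 on hand, pool $1,180.00 (≈ $20.0000 each)
After Sep 3: 108 on hand, pool $2,209.00 (≈ $20.4537 each)
Sep 6, sell 52: 52/108 × $2,209.00 → $1,063.59
After Sep 7: 158 on hand, pool $3,389.41 (≈ $21.4520 each)
After Sep 8: 425 on hand, pool $9,797.41 (≈ $23.0527 each)
Sep 9, sell 339: 339/425 × $9,797.41 → $7,814.87
After Sep 10: 167 on hand, pool $3,764.54 (≈ $22.5422 each)
Sep 11, sell 83: 83/167 × $3,764.54 → $1,870.99
Total COGS = $1,063.59 + $7,814.87 + $1,870.99 = $10,749.45
Ending inventory (cost pool remaining) = $1,893.55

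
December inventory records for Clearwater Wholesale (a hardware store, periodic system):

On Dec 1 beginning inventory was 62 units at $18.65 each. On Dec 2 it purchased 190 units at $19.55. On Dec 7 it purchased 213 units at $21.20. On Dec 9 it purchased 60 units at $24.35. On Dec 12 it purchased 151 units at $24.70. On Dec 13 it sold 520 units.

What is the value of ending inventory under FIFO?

Ending inventory = $3,851.45

Dec 13, 520 sold [FIFO — oldest first]: 62 @ $18.65 + 190 @ $19.55 + 213 @ $21.20 + 55 @ $24.35 = $10,725.65
Ending inventory: 5 @ $24.35 + 151 @ $24.70 = $3,851.45
Check: goods available $14,577.10 = COGS $10,725.65 + ending $3,851.45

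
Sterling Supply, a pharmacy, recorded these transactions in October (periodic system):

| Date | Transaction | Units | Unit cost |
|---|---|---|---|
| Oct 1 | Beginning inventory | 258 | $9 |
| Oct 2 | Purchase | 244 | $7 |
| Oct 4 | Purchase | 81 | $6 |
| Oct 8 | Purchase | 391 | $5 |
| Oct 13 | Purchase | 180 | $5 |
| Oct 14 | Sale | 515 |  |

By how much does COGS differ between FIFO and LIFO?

$1,533

FIFO COGS: 258 @ $9 + 244 @ $7 + 13 @ $6 = $4,108
LIFO COGS: 180 @ $5 + 335 @ $5 = $2,575
Difference = |$4,108 − $2,575| = $1,533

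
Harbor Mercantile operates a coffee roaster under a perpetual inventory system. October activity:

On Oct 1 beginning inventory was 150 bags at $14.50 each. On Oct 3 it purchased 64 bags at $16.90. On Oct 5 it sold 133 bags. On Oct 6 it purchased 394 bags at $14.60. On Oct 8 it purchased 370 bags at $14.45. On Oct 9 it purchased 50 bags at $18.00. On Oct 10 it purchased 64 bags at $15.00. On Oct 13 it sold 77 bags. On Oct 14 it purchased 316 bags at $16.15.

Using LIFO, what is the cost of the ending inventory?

Ending inventory = $18,042.80

Oct 5, 133 sold [LIFO — newest first]: 64 @ $16.90 + 69 @ $14.50 = $2,082.10
Oct 13, 77 sold [LIFO — newest first]: 64 @ $15.00 + 13 @ $18.00 = $1,194.00
Total COGS = $2,082.10 + $1,194.00 = $3,276.10
Ending inventory: 81 @ $14.50 + 394 @ $14.60 + 370 @ $14.45 + 37 @ $18.00 + 316 @ $16.15 = $18,042.80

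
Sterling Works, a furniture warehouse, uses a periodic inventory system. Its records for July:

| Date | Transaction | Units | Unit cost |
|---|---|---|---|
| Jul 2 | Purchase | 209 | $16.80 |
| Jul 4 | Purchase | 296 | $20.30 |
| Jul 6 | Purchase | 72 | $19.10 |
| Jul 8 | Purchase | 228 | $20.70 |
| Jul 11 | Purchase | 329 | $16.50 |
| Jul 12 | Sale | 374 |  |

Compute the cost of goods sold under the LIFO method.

Jul 12, 374 sold [LIFO — newest first]: 329 @ $16.50 + 45 @ $20.70 = $6,360.00
Ending inventory: 209 @ $16.80 + 296 @ $20.30 + 72 @ $19.10 + 183 @ $20.70 = $14,683.30

COGS = $6,360.00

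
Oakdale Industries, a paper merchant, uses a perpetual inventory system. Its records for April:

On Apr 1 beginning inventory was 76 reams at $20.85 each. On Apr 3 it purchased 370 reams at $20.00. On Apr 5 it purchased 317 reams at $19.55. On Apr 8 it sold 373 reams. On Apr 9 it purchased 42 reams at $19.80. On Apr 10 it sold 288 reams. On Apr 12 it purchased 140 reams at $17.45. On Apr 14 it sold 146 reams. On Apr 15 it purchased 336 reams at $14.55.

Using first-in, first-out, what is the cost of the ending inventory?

Apr 8, 373 sold [FIFO — oldest first]: 76 @ $20.85 + 297 @ $20.00 = $7,524.60
Apr 10, 288 sold [FIFO — oldest first]: 73 @ $20.00 + 215 @ $19.55 = $5,663.25
Apr 14, 146 sold [FIFO — oldest first]: 102 @ $19.55 + 42 @ $19.80 + 2 @ $17.45 = $2,860.60
Total COGS = $7,524.60 + $5,663.25 + $2,860.60 = $16,048.45
Ending inventory: 138 @ $17.45 + 336 @ $14.55 = $7,296.90

Ending inventory = $7,296.90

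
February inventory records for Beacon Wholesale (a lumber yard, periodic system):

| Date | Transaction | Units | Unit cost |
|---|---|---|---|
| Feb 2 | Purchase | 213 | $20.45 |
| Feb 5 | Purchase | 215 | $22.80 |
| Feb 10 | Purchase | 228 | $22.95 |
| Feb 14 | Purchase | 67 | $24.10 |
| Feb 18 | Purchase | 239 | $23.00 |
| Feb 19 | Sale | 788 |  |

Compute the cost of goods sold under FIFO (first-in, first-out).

COGS = $17,600.15

Feb 19, 788 sold [FIFO — oldest first]: 213 @ $20.45 + 215 @ $22.80 + 228 @ $22.95 + 67 @ $24.10 + 65 @ $23.00 = $17,600.15
Ending inventory: 174 @ $23.00 = $4,002.00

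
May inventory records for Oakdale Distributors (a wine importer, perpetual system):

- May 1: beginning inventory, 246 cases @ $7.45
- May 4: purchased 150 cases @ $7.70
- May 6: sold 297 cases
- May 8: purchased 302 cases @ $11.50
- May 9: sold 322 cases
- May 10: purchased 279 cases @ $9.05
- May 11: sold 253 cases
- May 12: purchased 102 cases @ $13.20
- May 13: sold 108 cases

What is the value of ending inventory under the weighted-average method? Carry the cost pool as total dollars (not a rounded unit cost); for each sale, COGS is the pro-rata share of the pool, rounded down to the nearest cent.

After May 1: 246 on hand, pool $1,832.70 (≈ $7.4500 each)
After May 4: 396 on hand, pool $2,987.70 (≈ $7.5447 each)
May 6, sell 297: 297/396 × $2,987.70 → $2,240.77
After May 8: 401 on hand, pool $4,219.93 (≈ $10.5235 each)
May 9, sell 322: 322/401 × $4,219.93 → $3,388.57
After May 10: 358 on hand, pool $3,356.31 (≈ $9.3752 each)
May 11, sell 253: 253/358 × $3,356.31 → $2,371.91
After May 12: 207 on hand, pool $2,330.80 (≈ $11.2599 each)
May 13, sell 108: 108/207 × $2,330.80 → $1,216.06
Total COGS = $2,240.77 + $3,388.57 + $2,371.91 + $1,216.06 = $9,217.31
Ending inventory (cost pool remaining) = $1,114.74

Ending inventory = $1,114.74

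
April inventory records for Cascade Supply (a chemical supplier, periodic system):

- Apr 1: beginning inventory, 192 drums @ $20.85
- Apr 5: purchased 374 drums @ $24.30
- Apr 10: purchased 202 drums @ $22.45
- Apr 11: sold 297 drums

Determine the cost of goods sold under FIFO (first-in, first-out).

Apr 11, 297 sold [FIFO — oldest first]: 192 @ $20.85 + 105 @ $24.30 = $6,554.70
Ending inventory: 269 @ $24.30 + 202 @ $22.45 = $11,071.60

COGS = $6,554.70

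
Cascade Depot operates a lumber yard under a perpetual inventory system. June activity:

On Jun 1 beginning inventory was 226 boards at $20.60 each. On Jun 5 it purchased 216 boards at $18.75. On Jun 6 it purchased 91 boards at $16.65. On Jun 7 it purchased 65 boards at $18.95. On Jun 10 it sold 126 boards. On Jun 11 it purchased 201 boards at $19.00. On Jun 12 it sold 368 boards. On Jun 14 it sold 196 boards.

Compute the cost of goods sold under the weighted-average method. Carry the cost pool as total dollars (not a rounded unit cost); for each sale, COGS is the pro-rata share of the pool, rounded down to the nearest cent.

After Jun 1: 226 on hand, pool $4,655.60 (≈ $20.6000 each)
After Jun 5: 442 on hand, pool $8,705.60 (≈ $19.6959 each)
After Jun 6: 533 on hand, pool $10,220.75 (≈ $19.1759 each)
After Jun 7: 598 on hand, pool $11,452.50 (≈ $19.1513 each)
Jun 10, sell 126: 126/598 × $11,452.50 → $2,413.06
After Jun 11: 673 on hand, pool $12,858.44 (≈ $19.1062 each)
Jun 12, sell 368: 368/673 × $12,858.44 → $7,031.06
Jun 14, sell 196: 196/305 × $5,827.38 → $3,744.80
Total COGS = $2,413.06 + $7,031.06 + $3,744.80 = $13,188.92
Ending inventory (cost pool remaining) = $2,082.58

COGS = $13,188.92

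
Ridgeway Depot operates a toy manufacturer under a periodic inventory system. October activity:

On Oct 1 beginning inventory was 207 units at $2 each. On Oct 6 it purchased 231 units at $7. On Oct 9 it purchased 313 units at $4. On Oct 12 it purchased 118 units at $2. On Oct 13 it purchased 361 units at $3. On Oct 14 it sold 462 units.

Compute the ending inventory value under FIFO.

Ending inventory = $2,475

Oct 14, 462 sold [FIFO — oldest first]: 207 @ $2 + 231 @ $7 + 24 @ $4 = $2,127
Ending inventory: 289 @ $4 + 118 @ $2 + 361 @ $3 = $2,475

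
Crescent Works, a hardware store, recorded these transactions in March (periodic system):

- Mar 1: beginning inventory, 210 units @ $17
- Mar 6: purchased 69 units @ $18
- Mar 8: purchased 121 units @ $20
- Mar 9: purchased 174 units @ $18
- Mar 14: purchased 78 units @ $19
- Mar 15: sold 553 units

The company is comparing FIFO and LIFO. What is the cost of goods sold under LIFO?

COGS = $10,163

FIFO COGS: 210 @ $17 + 69 @ $18 + 121 @ $20 + 153 @ $18 = $9,986
LIFO COGS: 78 @ $19 + 174 @ $18 + 121 @ $20 + 69 @ $18 + 111 @ $17 = $10,163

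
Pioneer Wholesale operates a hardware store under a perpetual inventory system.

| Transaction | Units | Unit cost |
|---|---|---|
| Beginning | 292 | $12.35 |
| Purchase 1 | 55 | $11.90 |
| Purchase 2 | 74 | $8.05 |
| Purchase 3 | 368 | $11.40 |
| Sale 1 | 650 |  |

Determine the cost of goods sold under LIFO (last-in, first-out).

Sale 1 (650) [LIFO — newest first]: 368 @ $11.40 + 74 @ $8.05 + 55 @ $11.90 + 153 @ $12.35 = $7,334.95
Ending inventory: 139 @ $12.35 = $1,716.65
Check: goods available $9,051.60 = COGS $7,334.95 + ending $1,716.65

COGS = $7,334.95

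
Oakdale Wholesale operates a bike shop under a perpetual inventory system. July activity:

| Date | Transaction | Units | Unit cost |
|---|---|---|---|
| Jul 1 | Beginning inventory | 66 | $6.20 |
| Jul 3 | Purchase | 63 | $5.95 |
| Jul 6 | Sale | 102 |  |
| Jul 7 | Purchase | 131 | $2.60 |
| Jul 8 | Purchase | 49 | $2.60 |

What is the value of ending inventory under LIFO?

Ending inventory = $635.40

Jul 6, 102 sold [LIFO — newest first]: 63 @ $5.95 + 39 @ $6.20 = $616.65
Ending inventory: 27 @ $6.20 + 131 @ $2.60 + 49 @ $2.60 = $635.40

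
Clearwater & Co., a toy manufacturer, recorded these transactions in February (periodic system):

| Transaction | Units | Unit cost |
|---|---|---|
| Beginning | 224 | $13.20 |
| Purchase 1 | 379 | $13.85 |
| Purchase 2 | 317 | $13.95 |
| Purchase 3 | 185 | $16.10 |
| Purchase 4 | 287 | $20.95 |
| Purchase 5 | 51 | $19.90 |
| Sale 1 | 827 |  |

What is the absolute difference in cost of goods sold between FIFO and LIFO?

FIFO COGS: 224 @ $13.20 + 379 @ $13.85 + 224 @ $13.95 = $11,330.75
LIFO COGS: 51 @ $19.90 + 287 @ $20.95 + 185 @ $16.10 + 304 @ $13.95 = $14,246.85
Difference = |$11,330.75 − $14,246.85| = $2,916.10

$2,916.10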